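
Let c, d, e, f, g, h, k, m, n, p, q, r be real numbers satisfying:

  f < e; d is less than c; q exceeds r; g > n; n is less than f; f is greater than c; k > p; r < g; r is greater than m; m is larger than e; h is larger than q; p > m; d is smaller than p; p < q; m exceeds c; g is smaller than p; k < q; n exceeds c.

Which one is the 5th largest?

Chaining the given pairs: d < c < n < f < e < m < r < g < p < k < q < h.
The 5th largest is g.

g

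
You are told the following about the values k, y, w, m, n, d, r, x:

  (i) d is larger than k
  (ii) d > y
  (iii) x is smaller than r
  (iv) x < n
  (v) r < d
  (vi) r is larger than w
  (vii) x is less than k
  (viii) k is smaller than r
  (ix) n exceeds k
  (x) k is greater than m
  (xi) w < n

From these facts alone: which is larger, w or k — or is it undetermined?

Following every chain through k: above k we get r, d, n; below k we get x, m.
w is not reached, and no chain runs the other way from w to k.
So the given relations leave the order of k and w undetermined.

undetermined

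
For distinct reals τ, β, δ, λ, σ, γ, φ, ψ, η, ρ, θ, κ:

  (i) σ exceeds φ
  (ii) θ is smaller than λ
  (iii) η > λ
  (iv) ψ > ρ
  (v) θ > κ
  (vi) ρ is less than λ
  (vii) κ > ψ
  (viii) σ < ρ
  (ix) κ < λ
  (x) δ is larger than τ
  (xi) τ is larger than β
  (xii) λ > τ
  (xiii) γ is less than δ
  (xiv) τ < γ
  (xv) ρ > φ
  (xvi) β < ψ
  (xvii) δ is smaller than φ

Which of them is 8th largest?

Chaining the given pairs: β < τ < γ < δ < φ < σ < ρ < ψ < κ < θ < λ < η.
The 8th largest is φ.

φ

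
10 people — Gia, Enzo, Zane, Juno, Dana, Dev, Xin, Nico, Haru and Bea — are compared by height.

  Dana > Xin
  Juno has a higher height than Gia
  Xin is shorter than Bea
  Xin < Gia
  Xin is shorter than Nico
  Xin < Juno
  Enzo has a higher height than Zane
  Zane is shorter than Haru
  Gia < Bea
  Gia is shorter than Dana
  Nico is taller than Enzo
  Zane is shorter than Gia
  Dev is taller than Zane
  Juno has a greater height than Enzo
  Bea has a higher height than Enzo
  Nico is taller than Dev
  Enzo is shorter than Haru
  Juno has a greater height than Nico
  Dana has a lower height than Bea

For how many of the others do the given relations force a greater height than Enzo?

From Enzo the given relations immediately reach Nico, Haru, Juno, Bea.
No other element is forced above Enzo by the given relations, so the count is 4.

4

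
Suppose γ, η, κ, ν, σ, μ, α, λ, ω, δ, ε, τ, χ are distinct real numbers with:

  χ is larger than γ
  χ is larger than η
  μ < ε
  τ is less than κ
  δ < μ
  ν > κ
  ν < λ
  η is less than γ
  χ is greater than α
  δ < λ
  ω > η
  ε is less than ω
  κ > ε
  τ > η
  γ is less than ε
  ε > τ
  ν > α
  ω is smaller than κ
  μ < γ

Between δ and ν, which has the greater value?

Following the relations from δ: δ < μ < γ < ε < ω < κ < ν.
So δ < ν; ν is the larger of the two.

ν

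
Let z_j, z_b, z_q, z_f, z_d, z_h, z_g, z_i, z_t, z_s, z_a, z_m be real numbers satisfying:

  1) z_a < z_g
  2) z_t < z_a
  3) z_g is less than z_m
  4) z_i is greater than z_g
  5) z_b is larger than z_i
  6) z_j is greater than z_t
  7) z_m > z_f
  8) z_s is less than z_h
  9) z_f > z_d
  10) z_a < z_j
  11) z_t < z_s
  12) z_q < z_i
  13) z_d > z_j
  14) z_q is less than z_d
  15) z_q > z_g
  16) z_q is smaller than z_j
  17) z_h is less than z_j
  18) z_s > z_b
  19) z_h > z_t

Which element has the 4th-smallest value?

z_q

Chaining the given pairs: z_t < z_a < z_g < z_q < z_i < z_b < z_s < z_h < z_j < z_d < z_f < z_m.
The 4th smallest is z_q.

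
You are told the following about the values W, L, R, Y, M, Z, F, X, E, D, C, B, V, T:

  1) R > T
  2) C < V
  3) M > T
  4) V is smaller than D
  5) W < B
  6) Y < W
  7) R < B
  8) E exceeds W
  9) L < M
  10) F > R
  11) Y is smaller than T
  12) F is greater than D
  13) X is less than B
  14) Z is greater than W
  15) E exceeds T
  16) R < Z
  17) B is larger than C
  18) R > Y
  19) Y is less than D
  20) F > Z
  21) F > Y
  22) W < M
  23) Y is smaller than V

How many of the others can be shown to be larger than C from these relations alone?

4

From C the given relations immediately reach V, B.
From those, D — 3 in total.
From those, F — 4 in total.
No other element is forced above C by the given relations, so the count is 4.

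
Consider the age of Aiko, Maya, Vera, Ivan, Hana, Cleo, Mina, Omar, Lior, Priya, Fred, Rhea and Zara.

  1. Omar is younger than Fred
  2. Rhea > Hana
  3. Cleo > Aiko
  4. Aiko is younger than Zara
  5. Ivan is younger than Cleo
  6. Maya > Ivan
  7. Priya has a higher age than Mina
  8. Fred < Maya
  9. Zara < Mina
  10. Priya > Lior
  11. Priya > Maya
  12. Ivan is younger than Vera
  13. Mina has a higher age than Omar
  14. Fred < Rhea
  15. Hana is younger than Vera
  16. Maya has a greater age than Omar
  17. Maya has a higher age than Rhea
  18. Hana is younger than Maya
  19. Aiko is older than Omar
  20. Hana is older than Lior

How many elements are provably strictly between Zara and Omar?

The relations place Omar below Zara. An element lies strictly between them when it is forced above Omar and also forced below Zara.
Above Omar: {Fred, Aiko, Rhea, Maya, Mina, Cleo, Priya}. Below Zara: {Aiko}.
Intersection: {Aiko} — 1.

1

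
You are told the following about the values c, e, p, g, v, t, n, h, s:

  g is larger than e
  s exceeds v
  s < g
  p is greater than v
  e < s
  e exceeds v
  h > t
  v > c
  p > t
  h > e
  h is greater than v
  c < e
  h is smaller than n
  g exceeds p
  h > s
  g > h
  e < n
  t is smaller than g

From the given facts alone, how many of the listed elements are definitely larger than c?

7

Directly above c: v, e.
One step further: s, p, h, g, n (7 so far).
No other element is forced above c by the given relations, so the count is 7.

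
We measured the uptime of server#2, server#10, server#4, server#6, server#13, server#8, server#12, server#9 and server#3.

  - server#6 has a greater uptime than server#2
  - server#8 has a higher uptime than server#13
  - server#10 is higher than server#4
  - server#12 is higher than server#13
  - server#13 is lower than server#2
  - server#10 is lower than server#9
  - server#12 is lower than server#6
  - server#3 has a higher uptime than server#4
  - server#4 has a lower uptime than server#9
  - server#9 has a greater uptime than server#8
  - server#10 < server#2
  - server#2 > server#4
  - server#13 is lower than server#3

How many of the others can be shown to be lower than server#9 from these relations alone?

4

From server#9 the given relations immediately reach server#4, server#10, server#8.
From those, server#13 — 4 in total.
Nothing else is reachable below server#9; 4 in all.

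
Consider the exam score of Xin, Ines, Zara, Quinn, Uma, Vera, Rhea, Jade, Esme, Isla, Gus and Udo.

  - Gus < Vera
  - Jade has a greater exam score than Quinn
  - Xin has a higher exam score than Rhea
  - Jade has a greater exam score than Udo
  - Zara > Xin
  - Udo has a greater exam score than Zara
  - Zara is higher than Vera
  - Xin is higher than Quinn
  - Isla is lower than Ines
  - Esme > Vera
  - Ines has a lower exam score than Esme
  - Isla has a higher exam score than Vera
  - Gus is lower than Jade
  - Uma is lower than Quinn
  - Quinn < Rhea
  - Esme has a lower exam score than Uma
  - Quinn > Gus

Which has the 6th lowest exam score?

Piecing the relations together gives one ordering: Gus < Vera < Isla < Ines < Esme < Uma < Quinn < Rhea < Xin < Zara < Udo < Jade.
The 6th smallest is Uma.

Uma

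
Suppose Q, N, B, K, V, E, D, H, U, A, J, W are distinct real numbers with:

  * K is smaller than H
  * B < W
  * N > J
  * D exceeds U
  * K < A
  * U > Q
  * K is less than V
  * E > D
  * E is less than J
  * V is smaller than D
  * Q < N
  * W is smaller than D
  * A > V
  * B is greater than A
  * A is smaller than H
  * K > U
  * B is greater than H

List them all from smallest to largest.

Q < U < K < V < A < H < B < W < D < E < J < N

Nothing is placed below Q, so it is least; from there Q < U; U < K; K < V; V < A; A < H; H < B; B < W; W < D; D < E; E < J; J < N, each given directly.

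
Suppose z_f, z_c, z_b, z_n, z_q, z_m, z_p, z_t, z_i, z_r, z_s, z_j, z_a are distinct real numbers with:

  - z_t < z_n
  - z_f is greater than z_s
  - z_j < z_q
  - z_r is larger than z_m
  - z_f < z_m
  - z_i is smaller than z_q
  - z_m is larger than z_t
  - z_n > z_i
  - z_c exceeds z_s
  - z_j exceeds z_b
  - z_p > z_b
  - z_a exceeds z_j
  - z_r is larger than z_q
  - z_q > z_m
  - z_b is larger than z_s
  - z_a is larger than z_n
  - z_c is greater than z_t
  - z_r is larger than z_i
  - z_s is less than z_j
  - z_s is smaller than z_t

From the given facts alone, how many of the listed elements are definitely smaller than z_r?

Directly below z_r: z_i, z_m, z_q.
One step further: z_f, z_t, z_j (6 so far).
One step further: z_s, z_b (8 so far).
Nothing else is reachable below z_r; 8 in all.

8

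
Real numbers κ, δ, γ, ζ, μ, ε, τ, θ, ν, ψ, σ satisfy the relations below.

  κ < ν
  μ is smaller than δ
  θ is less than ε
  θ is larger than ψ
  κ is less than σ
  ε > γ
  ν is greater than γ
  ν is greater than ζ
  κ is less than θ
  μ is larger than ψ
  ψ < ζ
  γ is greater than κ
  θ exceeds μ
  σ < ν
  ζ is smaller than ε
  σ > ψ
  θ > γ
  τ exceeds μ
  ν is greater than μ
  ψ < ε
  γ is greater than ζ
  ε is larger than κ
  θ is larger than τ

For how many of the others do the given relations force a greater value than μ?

Directly above μ: τ, δ, θ, ν.
One step further: ε (5 so far).
Nothing else is reachable above μ; 5 in all.

5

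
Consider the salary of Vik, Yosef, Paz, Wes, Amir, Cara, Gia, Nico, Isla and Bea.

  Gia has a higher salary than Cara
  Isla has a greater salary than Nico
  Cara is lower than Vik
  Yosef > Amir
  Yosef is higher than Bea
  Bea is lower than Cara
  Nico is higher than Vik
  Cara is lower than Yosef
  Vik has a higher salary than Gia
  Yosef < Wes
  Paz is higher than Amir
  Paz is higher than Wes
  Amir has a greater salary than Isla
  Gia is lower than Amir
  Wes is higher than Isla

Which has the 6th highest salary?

The consecutive relations fix a unique order: Bea < Cara < Gia < Vik < Nico < Isla < Amir < Yosef < Wes < Paz.
Counting 6 from the largest end gives Nico.

Nico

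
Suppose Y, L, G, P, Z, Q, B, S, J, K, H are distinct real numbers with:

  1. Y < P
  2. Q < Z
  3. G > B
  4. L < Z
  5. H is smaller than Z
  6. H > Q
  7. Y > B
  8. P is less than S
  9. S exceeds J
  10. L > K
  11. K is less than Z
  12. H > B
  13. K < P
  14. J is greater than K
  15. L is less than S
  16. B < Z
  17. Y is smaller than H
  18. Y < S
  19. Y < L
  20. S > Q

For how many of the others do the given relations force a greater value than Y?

5

The elements the relations force above Y are H, L, P, Z, S — no chain reaches any other.
That is 5.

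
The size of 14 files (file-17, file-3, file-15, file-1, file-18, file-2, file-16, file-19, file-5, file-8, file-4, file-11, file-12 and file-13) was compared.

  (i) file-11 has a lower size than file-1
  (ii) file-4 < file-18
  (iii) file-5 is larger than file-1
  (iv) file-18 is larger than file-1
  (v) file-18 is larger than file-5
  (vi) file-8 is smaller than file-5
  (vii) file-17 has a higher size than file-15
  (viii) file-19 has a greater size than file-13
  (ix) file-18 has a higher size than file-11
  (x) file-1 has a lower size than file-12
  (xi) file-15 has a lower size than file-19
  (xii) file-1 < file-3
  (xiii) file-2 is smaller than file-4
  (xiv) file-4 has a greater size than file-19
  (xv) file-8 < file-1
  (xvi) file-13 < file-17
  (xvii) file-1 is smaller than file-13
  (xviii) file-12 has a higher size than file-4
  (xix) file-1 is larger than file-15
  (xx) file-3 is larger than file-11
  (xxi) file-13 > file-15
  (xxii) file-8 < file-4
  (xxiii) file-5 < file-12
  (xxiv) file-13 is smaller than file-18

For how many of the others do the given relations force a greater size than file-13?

The elements the relations force above file-13 are file-17, file-19, file-4, file-12, file-18 — no chain reaches any other.
That is 5.

5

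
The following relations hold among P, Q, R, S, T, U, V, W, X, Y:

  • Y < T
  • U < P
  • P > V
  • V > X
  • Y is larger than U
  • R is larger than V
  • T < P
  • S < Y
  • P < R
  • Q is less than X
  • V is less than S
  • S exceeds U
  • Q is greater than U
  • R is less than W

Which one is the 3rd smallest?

X

Piecing the relations together gives one ordering: U < Q < X < V < S < Y < T < P < R < W.
Counting 3 from the smallest end gives X.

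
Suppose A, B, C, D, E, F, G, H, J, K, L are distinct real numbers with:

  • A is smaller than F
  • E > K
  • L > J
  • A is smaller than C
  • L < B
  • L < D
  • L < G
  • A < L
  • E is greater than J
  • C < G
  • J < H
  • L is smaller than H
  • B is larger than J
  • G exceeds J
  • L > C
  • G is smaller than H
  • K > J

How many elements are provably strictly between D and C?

The relations place C below D. An element lies strictly between them when it is forced above C and also forced below D.
Above C: {L, B, G, H}. Below D: {A, J, L}.
Intersection: {L} — 1.

1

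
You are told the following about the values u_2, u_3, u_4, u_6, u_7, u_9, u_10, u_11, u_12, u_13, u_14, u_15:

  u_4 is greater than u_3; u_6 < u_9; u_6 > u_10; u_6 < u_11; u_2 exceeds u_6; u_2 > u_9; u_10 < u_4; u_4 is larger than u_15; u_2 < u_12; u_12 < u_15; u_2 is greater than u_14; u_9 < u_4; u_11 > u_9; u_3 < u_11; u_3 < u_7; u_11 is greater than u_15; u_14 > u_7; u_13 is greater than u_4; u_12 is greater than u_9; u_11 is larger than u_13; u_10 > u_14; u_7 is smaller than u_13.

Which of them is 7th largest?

The consecutive relations fix a unique order: u_3 < u_7 < u_14 < u_10 < u_6 < u_9 < u_2 < u_12 < u_15 < u_4 < u_13 < u_11.
The 7th largest is u_9.

u_9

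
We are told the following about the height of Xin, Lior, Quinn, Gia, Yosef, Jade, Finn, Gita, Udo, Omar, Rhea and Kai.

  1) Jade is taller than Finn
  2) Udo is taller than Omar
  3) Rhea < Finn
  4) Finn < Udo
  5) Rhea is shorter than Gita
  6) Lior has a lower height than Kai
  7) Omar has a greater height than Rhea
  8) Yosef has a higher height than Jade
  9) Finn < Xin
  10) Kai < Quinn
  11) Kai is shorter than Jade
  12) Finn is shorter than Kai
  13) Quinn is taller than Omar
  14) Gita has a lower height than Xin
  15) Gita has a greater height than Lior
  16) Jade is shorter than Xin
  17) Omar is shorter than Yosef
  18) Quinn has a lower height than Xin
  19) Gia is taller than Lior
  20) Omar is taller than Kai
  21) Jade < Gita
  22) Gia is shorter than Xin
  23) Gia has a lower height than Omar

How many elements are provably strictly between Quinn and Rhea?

The relations place Rhea below Quinn. An element lies strictly between them when it is forced above Rhea and also forced below Quinn.
Above Rhea: {Finn, Kai, Omar, Jade, Yosef, Gita, Udo, Xin}. Below Quinn: {Lior, Finn, Gia, Kai, Omar}.
Intersection: {Finn, Kai, Omar} — 3.

3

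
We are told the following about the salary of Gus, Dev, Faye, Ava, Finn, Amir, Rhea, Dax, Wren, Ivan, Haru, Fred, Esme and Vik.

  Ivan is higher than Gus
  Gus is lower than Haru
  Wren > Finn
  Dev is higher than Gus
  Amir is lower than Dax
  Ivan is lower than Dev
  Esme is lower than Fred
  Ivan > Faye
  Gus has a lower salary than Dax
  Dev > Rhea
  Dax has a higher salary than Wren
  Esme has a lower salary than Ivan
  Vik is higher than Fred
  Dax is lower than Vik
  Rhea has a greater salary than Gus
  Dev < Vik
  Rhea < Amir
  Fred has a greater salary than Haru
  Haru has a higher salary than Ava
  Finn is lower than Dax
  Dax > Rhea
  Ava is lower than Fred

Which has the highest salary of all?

Vik

Chaining downward from Vik: directly below it, Dev, Dax, Fred; then Gus, Rhea, Esme, Ava, Finn, Ivan, Amir, Wren, Haru; then Faye.
That covers every other element, and nothing is given above Vik, so Vik is the highest salary.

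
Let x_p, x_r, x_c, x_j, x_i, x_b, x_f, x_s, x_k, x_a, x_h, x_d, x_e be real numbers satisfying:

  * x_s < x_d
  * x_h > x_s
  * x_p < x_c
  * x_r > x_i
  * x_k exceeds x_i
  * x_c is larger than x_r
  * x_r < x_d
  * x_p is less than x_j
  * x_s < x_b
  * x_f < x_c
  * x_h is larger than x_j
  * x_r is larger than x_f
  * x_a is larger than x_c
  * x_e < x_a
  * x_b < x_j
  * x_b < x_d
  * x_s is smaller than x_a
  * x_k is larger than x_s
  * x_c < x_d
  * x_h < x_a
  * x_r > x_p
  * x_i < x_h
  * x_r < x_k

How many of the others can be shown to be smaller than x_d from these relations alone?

7

From x_d the given relations immediately reach x_s, x_r, x_c, x_b.
From those, x_i, x_p, x_f — 7 in total.
No other element is forced below x_d by the given relations, so the count is 7.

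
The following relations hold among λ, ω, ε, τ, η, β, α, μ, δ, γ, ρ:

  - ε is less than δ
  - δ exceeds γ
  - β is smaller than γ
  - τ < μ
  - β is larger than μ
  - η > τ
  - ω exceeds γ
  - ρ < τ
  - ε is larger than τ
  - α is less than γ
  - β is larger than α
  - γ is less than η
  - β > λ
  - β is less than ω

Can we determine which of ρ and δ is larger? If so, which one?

δ

The relevant relations are ρ < τ; τ < μ; μ < β; β < γ; γ < δ.
Together: ρ < τ < μ < β < γ < δ.
So δ is larger.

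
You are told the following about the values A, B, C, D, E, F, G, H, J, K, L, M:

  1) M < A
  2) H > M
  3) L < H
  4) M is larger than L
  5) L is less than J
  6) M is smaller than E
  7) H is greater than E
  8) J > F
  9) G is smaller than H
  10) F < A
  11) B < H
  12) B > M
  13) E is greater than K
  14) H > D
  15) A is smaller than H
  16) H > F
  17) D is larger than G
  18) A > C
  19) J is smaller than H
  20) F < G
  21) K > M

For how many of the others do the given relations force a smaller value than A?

The elements the relations force below A are L, M, F, C — no chain reaches any other.
That is 4.

4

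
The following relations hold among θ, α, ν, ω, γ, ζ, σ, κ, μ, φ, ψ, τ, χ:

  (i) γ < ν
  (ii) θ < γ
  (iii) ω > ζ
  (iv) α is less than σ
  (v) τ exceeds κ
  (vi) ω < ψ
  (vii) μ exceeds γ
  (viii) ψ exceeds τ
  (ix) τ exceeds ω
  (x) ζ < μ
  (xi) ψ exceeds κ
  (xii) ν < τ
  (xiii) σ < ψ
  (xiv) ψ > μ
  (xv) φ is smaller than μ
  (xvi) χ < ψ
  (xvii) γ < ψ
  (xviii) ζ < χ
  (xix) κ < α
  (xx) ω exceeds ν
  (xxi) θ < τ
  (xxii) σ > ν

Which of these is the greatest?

ψ

Chaining downward from ψ: directly below it, γ, κ, ω, μ, σ, χ, τ; then φ, θ, ζ, ν, α.
That covers every other element, and nothing is given above ψ, so ψ is the greatest.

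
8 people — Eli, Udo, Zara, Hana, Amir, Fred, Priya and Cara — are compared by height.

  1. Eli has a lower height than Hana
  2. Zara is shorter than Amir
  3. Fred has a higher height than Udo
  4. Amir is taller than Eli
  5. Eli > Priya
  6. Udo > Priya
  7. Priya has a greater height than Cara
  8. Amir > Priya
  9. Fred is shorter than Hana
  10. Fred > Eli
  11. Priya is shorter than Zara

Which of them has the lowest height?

Cara

Chaining upward from Cara: directly above it, Priya; then Eli, Udo, Zara, Amir; then Fred, Hana.
That covers every other element, and nothing is given below Cara, so Cara is the lowest height.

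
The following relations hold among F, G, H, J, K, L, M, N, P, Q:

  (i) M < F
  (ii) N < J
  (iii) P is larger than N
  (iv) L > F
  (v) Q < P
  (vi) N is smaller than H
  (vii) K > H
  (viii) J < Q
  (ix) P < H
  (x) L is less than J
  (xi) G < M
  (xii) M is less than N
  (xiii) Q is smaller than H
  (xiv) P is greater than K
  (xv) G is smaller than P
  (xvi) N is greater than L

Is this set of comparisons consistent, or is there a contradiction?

inconsistent

We have P < H stated directly, yet also H < K < P by chaining the others — so H < P. Contradiction.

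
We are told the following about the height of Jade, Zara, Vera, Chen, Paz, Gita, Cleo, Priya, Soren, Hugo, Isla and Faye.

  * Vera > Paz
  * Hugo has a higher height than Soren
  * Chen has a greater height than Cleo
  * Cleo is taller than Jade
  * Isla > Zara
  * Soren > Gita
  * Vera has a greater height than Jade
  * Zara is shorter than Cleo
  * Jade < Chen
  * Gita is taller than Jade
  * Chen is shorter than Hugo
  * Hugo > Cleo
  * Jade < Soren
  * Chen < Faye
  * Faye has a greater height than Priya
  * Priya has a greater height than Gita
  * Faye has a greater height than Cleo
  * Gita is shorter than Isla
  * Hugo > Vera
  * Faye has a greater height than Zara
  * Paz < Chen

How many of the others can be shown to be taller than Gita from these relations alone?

Directly above Gita: Soren, Isla, Priya.
One step further: Faye, Hugo (5 so far).
Nothing else is reachable above Gita; 5 in all.

5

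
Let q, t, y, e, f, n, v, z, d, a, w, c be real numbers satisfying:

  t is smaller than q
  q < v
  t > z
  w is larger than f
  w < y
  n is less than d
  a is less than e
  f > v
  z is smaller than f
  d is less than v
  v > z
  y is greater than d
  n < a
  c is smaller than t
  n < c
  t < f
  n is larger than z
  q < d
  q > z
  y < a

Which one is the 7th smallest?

The consecutive relations fix a unique order: z < n < c < t < q < d < v < f < w < y < a < e.
The 7th smallest is v.

v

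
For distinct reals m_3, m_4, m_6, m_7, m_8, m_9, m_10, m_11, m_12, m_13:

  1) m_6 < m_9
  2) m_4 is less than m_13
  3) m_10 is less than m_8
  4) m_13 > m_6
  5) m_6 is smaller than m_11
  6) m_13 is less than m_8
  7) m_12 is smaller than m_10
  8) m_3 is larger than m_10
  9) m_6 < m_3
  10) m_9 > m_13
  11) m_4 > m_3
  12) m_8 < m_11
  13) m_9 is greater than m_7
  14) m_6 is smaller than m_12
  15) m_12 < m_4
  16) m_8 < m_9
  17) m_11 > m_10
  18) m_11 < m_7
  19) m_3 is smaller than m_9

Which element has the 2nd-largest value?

m_7

The consecutive relations fix a unique order: m_6 < m_12 < m_10 < m_3 < m_4 < m_13 < m_8 < m_11 < m_7 < m_9.
Counting 2 from the largest end gives m_7.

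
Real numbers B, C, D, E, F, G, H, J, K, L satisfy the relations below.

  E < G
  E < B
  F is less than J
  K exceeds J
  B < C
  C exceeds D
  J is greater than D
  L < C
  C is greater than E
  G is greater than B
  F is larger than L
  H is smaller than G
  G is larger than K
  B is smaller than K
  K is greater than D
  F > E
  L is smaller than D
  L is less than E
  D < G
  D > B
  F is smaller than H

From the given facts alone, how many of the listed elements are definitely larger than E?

8

From E the given relations immediately reach F, B, G, C.
From those, D, H, J, K — 8 in total.
No other element is forced above E by the given relations, so the count is 8.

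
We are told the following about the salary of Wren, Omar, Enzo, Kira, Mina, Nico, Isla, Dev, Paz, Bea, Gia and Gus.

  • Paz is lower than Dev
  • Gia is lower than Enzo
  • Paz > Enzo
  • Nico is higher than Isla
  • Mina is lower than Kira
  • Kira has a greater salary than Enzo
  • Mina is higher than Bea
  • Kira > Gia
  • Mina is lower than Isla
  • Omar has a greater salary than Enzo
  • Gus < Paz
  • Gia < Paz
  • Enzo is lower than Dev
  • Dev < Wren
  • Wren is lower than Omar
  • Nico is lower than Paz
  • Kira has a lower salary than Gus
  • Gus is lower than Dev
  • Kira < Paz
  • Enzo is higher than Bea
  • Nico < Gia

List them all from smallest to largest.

Nothing is placed below Bea, so it is least; from there Bea < Mina; Mina < Isla; Isla < Nico; Nico < Gia; Gia < Enzo; Enzo < Kira; Kira < Gus; Gus < Paz; Paz < Dev; Dev < Wren; Wren < Omar, each given directly.

Bea < Mina < Isla < Nico < Gia < Enzo < Kira < Gus < Paz < Dev < Wren < Omar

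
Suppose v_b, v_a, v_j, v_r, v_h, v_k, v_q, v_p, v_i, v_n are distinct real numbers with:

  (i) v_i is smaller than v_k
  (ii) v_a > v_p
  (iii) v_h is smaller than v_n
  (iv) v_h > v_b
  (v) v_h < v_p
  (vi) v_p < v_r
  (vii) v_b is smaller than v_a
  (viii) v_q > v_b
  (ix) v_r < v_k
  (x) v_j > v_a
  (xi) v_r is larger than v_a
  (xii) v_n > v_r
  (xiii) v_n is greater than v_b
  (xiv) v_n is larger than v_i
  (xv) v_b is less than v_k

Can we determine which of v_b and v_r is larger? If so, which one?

v_r

Link the given pairs in sequence: v_b < v_h; v_h < v_p; v_p < v_a; v_a < v_r.
Chaining these gives v_b < v_h < v_p < v_a < v_r.
So v_r is larger.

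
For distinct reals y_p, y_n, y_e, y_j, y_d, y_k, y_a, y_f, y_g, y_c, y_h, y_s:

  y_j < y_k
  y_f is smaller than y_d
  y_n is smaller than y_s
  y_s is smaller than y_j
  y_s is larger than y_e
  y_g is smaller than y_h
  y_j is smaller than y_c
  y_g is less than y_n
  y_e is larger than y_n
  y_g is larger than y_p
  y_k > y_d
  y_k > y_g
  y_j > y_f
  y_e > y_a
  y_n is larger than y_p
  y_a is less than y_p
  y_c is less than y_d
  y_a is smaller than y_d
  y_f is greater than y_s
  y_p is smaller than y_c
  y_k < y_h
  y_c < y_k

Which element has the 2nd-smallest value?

The consecutive relations fix a unique order: y_a < y_p < y_g < y_n < y_e < y_s < y_f < y_j < y_c < y_d < y_k < y_h.
The 2nd smallest is y_p.

y_p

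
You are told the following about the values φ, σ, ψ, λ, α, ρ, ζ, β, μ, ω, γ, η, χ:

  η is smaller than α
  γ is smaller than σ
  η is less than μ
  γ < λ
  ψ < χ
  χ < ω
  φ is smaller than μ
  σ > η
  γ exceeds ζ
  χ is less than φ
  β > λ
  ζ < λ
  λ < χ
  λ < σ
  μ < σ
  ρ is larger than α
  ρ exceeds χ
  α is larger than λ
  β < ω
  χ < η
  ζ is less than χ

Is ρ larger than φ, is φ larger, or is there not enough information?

undetermined

Following every chain through φ: above φ we get μ, σ; below φ we get ζ, γ, λ, ψ, χ.
ρ is not reached, and no chain runs the other way from ρ to φ.
So the given relations leave the order of φ and ρ undetermined.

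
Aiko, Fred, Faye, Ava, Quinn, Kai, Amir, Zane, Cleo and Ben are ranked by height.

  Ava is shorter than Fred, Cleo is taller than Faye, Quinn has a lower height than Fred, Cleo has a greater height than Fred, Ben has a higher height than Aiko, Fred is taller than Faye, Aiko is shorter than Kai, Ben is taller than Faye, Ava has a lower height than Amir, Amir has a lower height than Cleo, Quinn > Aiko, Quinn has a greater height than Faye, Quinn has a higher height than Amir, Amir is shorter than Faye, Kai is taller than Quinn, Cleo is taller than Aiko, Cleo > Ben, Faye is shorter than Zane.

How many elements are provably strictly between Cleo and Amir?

Chaining upward from Amir reaches: Faye, Quinn, Fred, Ben, Kai, Zane.
Chaining downward from Cleo reaches: Ava, Aiko, Faye, Quinn, Fred, Ben.
Strictly between Amir and Cleo are those in both lists: Faye, Quinn, Fred, Ben — 4 elements.

4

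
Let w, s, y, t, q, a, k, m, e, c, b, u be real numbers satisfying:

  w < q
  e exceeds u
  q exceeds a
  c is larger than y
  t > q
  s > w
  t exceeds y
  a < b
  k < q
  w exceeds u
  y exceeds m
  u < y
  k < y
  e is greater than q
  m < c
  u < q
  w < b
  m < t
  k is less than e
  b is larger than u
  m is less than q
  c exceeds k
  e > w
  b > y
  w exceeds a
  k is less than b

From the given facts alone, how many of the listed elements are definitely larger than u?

Directly above u: y, w, q, b, e.
One step further: c, s, t (8 so far).
Nothing else is reachable above u; 8 in all.

8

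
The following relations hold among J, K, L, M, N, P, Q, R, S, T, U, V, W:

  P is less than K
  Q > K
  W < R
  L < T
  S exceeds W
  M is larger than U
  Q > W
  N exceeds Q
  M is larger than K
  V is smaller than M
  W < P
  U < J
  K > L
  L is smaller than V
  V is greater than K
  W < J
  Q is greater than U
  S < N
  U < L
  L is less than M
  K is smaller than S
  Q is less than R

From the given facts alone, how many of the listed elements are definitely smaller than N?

The elements the relations force below N are W, U, L, P, K, S, Q — no chain reaches any other.
That is 7.

7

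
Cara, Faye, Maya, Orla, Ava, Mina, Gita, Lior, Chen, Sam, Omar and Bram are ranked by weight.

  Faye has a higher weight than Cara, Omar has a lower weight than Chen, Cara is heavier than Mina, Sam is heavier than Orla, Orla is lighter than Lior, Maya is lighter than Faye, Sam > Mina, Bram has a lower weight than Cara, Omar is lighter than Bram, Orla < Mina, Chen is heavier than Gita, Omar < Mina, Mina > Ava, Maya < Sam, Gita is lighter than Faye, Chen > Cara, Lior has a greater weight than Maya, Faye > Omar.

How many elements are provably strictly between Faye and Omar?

The relations place Omar below Faye. An element lies strictly between them when it is forced above Omar and also forced below Faye.
Above Omar: {Mina, Sam, Bram, Cara, Chen}. Below Faye: {Maya, Orla, Ava, Mina, Gita, Bram, Cara}.
Intersection: {Mina, Bram, Cara} — 3.

3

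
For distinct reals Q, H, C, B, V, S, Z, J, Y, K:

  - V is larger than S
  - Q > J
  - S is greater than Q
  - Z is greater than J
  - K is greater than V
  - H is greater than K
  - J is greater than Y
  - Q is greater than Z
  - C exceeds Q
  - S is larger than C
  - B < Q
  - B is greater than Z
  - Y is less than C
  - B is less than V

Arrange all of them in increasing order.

Y < J < Z < B < Q < C < S < V < K < H

Each adjacent pair is fixed by a given relation: Y < J; J < Z; Z < B; B < Q; Q < C; C < S; S < V; V < K; K < H. Chaining them end to end gives the full order.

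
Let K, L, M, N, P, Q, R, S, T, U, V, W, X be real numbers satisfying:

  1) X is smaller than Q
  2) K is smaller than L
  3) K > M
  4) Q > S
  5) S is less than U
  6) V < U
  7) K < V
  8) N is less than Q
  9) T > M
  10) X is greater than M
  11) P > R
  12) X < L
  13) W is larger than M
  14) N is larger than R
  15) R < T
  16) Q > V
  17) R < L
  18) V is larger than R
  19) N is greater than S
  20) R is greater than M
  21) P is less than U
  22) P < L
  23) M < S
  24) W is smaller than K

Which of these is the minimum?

Chaining upward from M: directly above it, W, K, R, S, X, T; then V, N, P, Q, U, L.
That covers every other element, and nothing is given below M, so M is the minimum.

M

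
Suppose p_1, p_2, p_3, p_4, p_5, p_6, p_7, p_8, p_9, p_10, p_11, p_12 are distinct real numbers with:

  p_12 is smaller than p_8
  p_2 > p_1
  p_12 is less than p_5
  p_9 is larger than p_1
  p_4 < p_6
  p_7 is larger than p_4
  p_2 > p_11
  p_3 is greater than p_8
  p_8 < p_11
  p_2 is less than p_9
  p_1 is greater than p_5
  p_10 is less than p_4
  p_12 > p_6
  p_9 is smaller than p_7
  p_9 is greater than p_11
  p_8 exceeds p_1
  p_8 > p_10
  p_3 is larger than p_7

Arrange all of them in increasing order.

p_10 < p_4 < p_6 < p_12 < p_5 < p_1 < p_8 < p_11 < p_2 < p_9 < p_7 < p_3

Nothing is placed below p_10, so it is least; from there p_10 < p_4; p_4 < p_6; p_6 < p_12; p_12 < p_5; p_5 < p_1; p_1 < p_8; p_8 < p_11; p_11 < p_2; p_2 < p_9; p_9 < p_7; p_7 < p_3, each given directly.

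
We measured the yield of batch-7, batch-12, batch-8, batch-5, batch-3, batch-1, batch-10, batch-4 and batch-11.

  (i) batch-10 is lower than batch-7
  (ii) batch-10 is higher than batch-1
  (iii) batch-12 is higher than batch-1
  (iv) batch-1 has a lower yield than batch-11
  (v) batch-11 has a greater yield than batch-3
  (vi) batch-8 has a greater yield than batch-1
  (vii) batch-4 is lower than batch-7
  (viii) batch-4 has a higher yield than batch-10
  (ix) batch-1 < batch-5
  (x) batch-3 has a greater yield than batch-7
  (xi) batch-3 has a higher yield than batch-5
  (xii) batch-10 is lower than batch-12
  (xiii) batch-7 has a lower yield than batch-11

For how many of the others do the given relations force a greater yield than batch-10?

The elements the relations force above batch-10 are batch-4, batch-12, batch-7, batch-3, batch-11 — no chain reaches any other.
That is 5.

5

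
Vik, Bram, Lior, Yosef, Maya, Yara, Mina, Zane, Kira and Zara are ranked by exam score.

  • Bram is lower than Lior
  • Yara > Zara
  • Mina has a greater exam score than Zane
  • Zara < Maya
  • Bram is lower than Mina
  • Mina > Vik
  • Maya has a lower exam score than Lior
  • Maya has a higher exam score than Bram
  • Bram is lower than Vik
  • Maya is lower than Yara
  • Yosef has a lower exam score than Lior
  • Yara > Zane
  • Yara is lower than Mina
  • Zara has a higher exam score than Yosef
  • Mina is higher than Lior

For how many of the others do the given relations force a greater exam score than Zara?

The elements the relations force above Zara are Maya, Yara, Lior, Mina — no chain reaches any other.
That is 4.

4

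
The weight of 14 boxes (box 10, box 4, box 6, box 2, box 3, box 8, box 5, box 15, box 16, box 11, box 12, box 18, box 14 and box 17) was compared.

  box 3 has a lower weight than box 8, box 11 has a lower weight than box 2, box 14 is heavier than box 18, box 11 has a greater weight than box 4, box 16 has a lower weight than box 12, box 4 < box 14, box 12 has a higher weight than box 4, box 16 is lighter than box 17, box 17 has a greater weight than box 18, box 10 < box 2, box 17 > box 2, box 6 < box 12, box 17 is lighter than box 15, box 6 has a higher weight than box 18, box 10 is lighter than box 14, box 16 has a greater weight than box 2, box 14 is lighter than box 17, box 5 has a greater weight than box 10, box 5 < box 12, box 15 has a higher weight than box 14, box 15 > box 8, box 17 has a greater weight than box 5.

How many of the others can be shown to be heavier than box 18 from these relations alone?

5

From box 18 the given relations immediately reach box 14, box 17, box 6.
From those, box 15, box 12 — 5 in total.
Nothing else is reachable above box 18; 5 in all.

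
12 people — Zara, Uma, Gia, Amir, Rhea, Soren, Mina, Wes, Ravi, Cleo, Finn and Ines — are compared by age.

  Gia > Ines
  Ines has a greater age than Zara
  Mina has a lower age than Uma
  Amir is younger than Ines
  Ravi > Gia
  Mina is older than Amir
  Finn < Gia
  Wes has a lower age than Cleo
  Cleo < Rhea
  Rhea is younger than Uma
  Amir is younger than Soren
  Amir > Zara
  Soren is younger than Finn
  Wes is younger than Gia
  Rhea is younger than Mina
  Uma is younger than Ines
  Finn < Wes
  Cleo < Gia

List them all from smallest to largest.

Zara < Amir < Soren < Finn < Wes < Cleo < Rhea < Mina < Uma < Ines < Gia < Ravi

The consecutive links are each given: Zara < Amir; Amir < Soren; Soren < Finn; Finn < Wes; Wes < Cleo; Cleo < Rhea; Rhea < Mina; Mina < Uma; Uma < Ines; Ines < Gia; Gia < Ravi.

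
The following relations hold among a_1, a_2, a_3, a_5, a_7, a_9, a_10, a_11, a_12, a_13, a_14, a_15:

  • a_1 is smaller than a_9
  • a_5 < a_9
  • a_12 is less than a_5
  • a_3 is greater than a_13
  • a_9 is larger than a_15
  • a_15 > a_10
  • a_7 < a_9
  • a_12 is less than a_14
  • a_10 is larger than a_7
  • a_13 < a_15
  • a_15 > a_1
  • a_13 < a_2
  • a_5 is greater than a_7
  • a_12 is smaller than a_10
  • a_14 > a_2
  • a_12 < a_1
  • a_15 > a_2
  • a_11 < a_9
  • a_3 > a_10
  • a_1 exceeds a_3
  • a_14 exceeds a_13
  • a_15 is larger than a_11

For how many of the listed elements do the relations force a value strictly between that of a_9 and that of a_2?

The relations place a_2 below a_9. An element lies strictly between them when it is forced above a_2 and also forced below a_9.
Above a_2: {a_15, a_14}. Below a_9: {a_12, a_7, a_13, a_11, a_10, a_5, a_3, a_1, a_15}.
Intersection: {a_15} — 1.

1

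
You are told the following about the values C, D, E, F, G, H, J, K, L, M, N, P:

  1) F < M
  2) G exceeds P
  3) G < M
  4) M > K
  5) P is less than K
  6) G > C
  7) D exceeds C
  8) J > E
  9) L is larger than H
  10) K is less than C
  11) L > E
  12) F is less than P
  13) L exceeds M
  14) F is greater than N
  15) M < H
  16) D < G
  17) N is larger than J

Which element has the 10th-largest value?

N

The consecutive relations fix a unique order: E < J < N < F < P < K < C < D < G < M < H < L.
The 10th largest is N.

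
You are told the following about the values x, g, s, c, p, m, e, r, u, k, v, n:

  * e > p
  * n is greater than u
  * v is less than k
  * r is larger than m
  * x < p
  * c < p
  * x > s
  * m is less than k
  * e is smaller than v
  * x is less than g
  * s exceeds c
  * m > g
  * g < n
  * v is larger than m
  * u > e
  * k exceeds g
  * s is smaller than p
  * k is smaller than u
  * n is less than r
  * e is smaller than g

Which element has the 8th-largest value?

The consecutive relations fix a unique order: c < s < x < p < e < g < m < v < k < u < n < r.
The 8th largest is e.

e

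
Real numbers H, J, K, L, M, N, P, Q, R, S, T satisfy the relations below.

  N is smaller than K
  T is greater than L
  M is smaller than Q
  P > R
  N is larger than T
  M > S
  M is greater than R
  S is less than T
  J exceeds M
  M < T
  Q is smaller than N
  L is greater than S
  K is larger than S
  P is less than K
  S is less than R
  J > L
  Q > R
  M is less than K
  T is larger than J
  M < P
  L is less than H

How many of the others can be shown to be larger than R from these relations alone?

7

From R the given relations immediately reach M, Q, P.
From those, J, T, N, K — 7 in total.
Nothing else is reachable above R; 7 in all.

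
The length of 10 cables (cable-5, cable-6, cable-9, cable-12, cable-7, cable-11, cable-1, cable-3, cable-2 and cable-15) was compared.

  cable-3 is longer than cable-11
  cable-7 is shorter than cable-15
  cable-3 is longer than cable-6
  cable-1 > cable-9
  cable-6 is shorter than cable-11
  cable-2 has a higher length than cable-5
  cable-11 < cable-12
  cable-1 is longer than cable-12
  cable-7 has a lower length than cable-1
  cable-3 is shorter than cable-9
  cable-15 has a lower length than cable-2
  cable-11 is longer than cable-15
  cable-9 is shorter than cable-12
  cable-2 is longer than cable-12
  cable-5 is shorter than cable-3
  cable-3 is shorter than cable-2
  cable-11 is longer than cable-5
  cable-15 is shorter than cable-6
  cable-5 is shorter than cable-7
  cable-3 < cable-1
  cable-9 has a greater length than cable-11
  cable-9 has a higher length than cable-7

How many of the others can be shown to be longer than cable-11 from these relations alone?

5

The elements the relations force above cable-11 are cable-3, cable-9, cable-12, cable-2, cable-1 — no chain reaches any other.
That is 5.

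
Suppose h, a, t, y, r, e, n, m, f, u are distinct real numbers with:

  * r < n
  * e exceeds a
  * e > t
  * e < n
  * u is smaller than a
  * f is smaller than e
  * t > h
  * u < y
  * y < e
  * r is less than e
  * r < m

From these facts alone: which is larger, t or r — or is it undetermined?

undetermined

Following every chain through r: above r we get e, m, n.
t is not reached, and no chain runs the other way from t to r.
So the given relations leave the order of r and t undetermined.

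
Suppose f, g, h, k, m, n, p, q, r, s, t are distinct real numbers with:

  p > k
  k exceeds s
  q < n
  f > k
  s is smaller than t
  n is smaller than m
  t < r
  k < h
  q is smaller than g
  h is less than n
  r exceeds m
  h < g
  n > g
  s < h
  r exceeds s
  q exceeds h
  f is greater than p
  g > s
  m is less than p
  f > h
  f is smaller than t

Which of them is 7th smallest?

m

Piecing the relations together gives one ordering: s < k < h < q < g < n < m < p < f < t < r.
The 7th smallest is m.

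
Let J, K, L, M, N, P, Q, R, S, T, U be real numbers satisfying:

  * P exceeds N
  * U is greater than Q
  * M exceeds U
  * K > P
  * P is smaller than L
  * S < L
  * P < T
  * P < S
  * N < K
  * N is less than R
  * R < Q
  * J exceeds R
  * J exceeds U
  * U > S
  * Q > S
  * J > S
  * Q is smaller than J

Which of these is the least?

N

P is not least since N < P; T is not least since P < T; S is not least since P < S; L is not least since S < L; R is not least since N < R; Q is not least since R < Q; K is not least since N < K; U is not least since S < U; M is not least since U < M; J is not least since U < J.
Only N has nothing below it, so N is the least.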